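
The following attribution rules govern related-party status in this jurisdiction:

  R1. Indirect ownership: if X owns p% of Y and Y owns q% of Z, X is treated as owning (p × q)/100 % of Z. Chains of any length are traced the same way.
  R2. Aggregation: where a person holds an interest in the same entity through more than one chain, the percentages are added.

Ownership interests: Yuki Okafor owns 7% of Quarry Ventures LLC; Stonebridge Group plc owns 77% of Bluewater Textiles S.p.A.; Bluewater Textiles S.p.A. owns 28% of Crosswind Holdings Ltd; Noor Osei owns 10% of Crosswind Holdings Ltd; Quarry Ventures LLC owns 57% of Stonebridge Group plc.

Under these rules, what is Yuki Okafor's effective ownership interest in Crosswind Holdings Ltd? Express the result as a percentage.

Chain via Quarry Ventures LLC → Stonebridge Group plc → Bluewater Textiles S.p.A. (R1): 7% × 57% × 77% × 28% = 0.860244% of Crosswind Holdings Ltd.

0.860244%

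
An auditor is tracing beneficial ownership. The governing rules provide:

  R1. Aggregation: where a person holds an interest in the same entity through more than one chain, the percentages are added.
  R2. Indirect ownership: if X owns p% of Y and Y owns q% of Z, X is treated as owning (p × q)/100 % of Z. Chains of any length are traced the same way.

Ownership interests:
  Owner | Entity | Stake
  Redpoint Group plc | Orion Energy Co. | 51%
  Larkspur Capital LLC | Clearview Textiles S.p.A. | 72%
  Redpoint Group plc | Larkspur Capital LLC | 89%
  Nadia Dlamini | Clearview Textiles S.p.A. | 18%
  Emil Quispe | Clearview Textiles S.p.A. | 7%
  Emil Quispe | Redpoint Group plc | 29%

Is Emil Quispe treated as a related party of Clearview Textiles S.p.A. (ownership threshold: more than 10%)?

Chain via Redpoint Group plc → Larkspur Capital LLC (R2): 29% × 89% × 72% = 18.5832% of Clearview Textiles S.p.A.
Direct interest in Clearview Textiles S.p.A: 7%.
Aggregating (R1): 18.5832% + 7% = 25.5832%.
25.5832% exceeds the 10% threshold, so Emil is a related party to Clearview Textiles S.p.A.

Yes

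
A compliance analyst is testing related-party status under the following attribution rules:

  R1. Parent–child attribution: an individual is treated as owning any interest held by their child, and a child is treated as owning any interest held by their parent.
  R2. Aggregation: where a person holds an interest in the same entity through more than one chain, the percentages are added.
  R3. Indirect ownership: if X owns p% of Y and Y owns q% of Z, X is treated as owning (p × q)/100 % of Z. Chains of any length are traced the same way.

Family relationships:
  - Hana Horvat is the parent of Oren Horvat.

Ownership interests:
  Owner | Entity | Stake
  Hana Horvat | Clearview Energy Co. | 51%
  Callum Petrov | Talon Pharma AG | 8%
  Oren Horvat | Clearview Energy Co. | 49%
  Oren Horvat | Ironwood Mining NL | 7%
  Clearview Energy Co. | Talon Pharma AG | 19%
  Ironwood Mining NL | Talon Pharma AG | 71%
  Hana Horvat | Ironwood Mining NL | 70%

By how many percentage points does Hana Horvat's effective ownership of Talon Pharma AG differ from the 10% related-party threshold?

63.67

By parent–child attribution (R1), Hana Horvat is treated as also owning Oren Horvat's interest in Clearview Energy Co, giving 51% + 49% = 100%.
By parent–child attribution (R1), Hana Horvat is treated as also owning Oren Horvat's interest in Ironwood Mining NL, giving 70% + 7% = 77%.
Chain via Clearview Energy Co. (R3): 100% × 19% = 19% of Talon Pharma AG.
Chain via Ironwood Mining NL (R3): 77% × 71% = 54.67% of Talon Pharma AG.
Aggregating (R2): 19% + 54.67% = 73.67%.
73.67% exceeds the 10% threshold by 63.67 percentage points.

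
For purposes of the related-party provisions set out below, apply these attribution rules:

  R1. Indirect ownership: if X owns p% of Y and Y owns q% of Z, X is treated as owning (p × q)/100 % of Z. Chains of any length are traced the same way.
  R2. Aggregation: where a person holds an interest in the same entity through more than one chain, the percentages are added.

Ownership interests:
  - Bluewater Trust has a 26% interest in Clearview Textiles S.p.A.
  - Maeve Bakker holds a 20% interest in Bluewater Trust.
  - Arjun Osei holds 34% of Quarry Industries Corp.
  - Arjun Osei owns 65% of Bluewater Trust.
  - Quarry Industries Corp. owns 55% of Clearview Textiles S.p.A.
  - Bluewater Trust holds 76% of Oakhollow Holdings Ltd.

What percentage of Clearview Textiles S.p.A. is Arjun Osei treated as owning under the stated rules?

Chain via Bluewater Trust (R1): 65% × 26% = 16.9% of Clearview Textiles S.p.A.
Chain via Quarry Industries Corp. (R1): 34% × 55% = 18.7% of Clearview Textiles S.p.A.
Aggregating (R2): 16.9% + 18.7% = 35.6%.

35.6%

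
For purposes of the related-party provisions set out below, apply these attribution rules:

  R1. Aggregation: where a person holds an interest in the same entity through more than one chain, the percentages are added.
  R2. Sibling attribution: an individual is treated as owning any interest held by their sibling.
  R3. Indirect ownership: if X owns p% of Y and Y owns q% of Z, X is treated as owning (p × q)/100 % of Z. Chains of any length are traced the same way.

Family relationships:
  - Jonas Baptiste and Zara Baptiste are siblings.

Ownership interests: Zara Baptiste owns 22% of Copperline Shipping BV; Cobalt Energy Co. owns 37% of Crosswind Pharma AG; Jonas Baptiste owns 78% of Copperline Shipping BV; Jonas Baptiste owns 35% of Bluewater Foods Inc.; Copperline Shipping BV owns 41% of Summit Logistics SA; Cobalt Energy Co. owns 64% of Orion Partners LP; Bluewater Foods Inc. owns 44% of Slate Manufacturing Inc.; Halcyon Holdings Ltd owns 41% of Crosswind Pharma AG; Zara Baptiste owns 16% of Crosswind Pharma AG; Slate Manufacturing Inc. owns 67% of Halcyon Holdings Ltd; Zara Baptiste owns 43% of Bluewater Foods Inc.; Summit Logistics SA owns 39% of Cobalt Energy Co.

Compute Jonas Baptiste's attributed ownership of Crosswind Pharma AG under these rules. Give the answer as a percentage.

By sibling attribution (R2), Jonas Baptiste is treated as also owning Zara Baptiste's interest in Bluewater Foods Inc, giving 35% + 43% = 78%.
By sibling attribution (R2), Jonas Baptiste is treated as also owning Zara Baptiste's interest in Copperline Shipping BV, giving 78% + 22% = 100%.
By sibling attribution (R2), Jonas Baptiste is treated as owning Zara Baptiste's 16% interest in Crosswind Pharma AG.
Chain via Bluewater Foods Inc. → Slate Manufacturing Inc. → Halcyon Holdings Ltd (R3): 78% × 44% × 67% × 41% = 9.427704% of Crosswind Pharma AG.
Chain via Copperline Shipping BV → Summit Logistics SA → Cobalt Energy Co. (R3): 100% × 41% × 39% × 37% = 5.9163% of Crosswind Pharma AG.
Direct interest in Crosswind Pharma AG: 16%.
Aggregating (R1): 9.427704% + 5.9163% + 16% = 31.344004%.

31.344004%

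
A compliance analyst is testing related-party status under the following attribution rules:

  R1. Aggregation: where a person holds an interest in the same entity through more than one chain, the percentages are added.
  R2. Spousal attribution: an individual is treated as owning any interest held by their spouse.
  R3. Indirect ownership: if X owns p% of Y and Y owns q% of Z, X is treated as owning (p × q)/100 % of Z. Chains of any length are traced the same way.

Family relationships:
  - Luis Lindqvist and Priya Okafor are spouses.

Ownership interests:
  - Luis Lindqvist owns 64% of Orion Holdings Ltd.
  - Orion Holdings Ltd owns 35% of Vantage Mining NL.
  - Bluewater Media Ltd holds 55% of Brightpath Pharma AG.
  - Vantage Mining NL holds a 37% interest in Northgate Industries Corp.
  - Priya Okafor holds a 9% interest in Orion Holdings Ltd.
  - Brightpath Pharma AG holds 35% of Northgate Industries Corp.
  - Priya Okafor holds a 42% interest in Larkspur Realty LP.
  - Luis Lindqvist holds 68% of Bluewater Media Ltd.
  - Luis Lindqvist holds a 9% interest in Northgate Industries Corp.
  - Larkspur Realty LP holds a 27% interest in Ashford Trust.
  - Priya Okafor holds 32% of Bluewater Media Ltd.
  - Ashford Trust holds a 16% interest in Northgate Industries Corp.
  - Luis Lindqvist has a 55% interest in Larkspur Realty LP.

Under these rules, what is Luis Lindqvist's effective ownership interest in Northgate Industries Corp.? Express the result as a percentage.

41.8939%

By spousal attribution (R2), Luis Lindqvist is treated as also owning Priya Okafor's interest in Bluewater Media Ltd, giving 68% + 32% = 100%.
By spousal attribution (R2), Luis Lindqvist is treated as also owning Priya Okafor's interest in Larkspur Realty LP, giving 55% + 42% = 97%.
By spousal attribution (R2), Luis Lindqvist is treated as also owning Priya Okafor's interest in Orion Holdings Ltd, giving 64% + 9% = 73%.
Chain via Bluewater Media Ltd → Brightpath Pharma AG (R3): 100% × 55% × 35% = 19.25% of Northgate Industries Corp.
Chain via Larkspur Realty LP → Ashford Trust (R3): 97% × 27% × 16% = 4.1904% of Northgate Industries Corp.
Chain via Orion Holdings Ltd → Vantage Mining NL (R3): 73% × 35% × 37% = 9.4535% of Northgate Industries Corp.
Direct interest in Northgate Industries Corp: 9%.
Aggregating (R1): 19.25% + 4.1904% + 9.4535% + 9% = 41.8939%.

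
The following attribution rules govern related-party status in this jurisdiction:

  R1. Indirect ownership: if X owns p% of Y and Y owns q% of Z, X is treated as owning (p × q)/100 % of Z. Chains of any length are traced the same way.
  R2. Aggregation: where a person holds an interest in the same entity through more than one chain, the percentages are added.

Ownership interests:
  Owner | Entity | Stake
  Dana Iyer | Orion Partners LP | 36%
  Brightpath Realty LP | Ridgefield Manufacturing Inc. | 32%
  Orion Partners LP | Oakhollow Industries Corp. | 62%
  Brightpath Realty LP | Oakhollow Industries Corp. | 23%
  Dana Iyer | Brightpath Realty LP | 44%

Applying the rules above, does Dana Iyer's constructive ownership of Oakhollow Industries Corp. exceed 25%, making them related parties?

Chain via Orion Partners LP (R1): 36% × 62% = 22.32% of Oakhollow Industries Corp.
Chain via Brightpath Realty LP (R1): 44% × 23% = 10.12% of Oakhollow Industries Corp.
Aggregating (R2): 22.32% + 10.12% = 32.44%.
32.44% exceeds the 25% threshold, so Dana is a related party to Oakhollow Industries Corp.

Yes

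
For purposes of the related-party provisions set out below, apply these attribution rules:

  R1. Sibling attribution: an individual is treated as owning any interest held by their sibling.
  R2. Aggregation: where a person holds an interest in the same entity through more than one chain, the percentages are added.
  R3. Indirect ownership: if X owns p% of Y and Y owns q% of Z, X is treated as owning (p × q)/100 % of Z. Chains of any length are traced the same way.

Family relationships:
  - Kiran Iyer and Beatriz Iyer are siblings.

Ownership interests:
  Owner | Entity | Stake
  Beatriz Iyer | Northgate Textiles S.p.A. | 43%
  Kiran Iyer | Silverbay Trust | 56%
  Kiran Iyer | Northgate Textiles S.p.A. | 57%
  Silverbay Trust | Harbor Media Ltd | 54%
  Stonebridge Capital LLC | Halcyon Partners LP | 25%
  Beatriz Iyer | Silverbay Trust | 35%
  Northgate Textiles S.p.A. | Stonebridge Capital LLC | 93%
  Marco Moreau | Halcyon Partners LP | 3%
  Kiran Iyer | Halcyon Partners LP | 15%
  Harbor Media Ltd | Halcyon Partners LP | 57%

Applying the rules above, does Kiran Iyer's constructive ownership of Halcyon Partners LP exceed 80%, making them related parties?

By sibling attribution (R1), Kiran Iyer is treated as also owning Beatriz Iyer's interest in Northgate Textiles S.p.A, giving 57% + 43% = 100%.
By sibling attribution (R1), Kiran Iyer is treated as also owning Beatriz Iyer's interest in Silverbay Trust, giving 56% + 35% = 91%.
Chain via Northgate Textiles S.p.A. → Stonebridge Capital LLC (R3): 100% × 93% × 25% = 23.25% of Halcyon Partners LP.
Chain via Silverbay Trust → Harbor Media Ltd (R3): 91% × 54% × 57% = 28.0098% of Halcyon Partners LP.
Direct interest in Halcyon Partners LP: 15%.
Aggregating (R2): 23.25% + 28.0098% + 15% = 66.2598%.
66.2598% does not exceed the 80% threshold, so Kiran is not a related party to Halcyon Partners LP.

No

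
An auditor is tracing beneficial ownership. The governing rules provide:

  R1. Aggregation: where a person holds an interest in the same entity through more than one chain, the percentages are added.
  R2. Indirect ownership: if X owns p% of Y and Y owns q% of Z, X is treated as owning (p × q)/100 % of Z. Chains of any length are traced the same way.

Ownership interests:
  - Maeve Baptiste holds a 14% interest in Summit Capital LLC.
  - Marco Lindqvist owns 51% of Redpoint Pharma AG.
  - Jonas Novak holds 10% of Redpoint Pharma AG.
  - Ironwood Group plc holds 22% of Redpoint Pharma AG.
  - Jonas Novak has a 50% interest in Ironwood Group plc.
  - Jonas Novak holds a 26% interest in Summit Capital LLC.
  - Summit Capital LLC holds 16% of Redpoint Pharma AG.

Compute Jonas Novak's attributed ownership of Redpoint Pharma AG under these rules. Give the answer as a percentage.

Chain via Ironwood Group plc (R2): 50% × 22% = 11% of Redpoint Pharma AG.
Chain via Summit Capital LLC (R2): 26% × 16% = 4.16% of Redpoint Pharma AG.
Direct interest in Redpoint Pharma AG: 10%.
Aggregating (R1): 11% + 4.16% + 10% = 25.16%.

25.16%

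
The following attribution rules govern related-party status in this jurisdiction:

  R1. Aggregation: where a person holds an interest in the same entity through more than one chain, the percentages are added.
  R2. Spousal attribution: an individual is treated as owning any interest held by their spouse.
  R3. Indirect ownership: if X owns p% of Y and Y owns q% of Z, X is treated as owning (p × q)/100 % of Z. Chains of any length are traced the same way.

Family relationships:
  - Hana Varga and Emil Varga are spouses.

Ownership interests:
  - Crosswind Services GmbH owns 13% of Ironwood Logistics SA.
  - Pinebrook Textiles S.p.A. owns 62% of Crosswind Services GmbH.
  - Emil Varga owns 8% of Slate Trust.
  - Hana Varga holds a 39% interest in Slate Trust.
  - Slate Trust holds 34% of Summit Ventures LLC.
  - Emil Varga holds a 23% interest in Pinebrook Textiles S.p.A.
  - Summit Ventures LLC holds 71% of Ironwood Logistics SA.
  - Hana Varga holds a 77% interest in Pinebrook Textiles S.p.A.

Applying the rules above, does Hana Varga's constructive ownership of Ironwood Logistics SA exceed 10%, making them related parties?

Yes

By spousal attribution (R2), Hana Varga is treated as also owning Emil Varga's interest in Pinebrook Textiles S.p.A, giving 77% + 23% = 100%.
By spousal attribution (R2), Hana Varga is treated as also owning Emil Varga's interest in Slate Trust, giving 39% + 8% = 47%.
Chain via Pinebrook Textiles S.p.A. → Crosswind Services GmbH (R3): 100% × 62% × 13% = 8.06% of Ironwood Logistics SA.
Chain via Slate Trust → Summit Ventures LLC (R3): 47% × 34% × 71% = 11.3458% of Ironwood Logistics SA.
Aggregating (R1): 8.06% + 11.3458% = 19.4058%.
19.4058% exceeds the 10% threshold, so Hana is a related party to Ironwood Logistics SA.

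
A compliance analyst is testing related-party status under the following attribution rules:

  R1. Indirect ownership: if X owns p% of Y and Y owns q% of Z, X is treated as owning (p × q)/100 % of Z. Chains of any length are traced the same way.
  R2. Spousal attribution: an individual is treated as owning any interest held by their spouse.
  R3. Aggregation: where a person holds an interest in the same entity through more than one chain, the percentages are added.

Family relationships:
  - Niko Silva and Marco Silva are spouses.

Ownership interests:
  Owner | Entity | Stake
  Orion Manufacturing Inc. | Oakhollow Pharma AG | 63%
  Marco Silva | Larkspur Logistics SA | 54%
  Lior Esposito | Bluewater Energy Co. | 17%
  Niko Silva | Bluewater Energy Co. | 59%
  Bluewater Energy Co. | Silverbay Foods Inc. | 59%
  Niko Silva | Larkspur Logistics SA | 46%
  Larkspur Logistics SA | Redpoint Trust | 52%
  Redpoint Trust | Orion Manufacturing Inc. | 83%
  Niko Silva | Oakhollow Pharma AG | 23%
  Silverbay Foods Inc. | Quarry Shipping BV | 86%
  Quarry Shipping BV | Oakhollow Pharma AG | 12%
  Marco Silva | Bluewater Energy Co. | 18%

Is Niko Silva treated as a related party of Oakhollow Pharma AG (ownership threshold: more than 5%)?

Yes

By spousal attribution (R2), Niko Silva is treated as also owning Marco Silva's interest in Larkspur Logistics SA, giving 46% + 54% = 100%.
By spousal attribution (R2), Niko Silva is treated as also owning Marco Silva's interest in Bluewater Energy Co, giving 59% + 18% = 77%.
Chain via Larkspur Logistics SA → Redpoint Trust → Orion Manufacturing Inc. (R1): 100% × 52% × 83% × 63% = 27.1908% of Oakhollow Pharma AG.
Chain via Bluewater Energy Co. → Silverbay Foods Inc. → Quarry Shipping BV (R1): 77% × 59% × 86% × 12% = 4.688376% of Oakhollow Pharma AG.
Direct interest in Oakhollow Pharma AG: 23%.
Aggregating (R3): 27.1908% + 4.688376% + 23% = 54.879176%.
54.879176% exceeds the 5% threshold, so Niko is a related party to Oakhollow Pharma AG.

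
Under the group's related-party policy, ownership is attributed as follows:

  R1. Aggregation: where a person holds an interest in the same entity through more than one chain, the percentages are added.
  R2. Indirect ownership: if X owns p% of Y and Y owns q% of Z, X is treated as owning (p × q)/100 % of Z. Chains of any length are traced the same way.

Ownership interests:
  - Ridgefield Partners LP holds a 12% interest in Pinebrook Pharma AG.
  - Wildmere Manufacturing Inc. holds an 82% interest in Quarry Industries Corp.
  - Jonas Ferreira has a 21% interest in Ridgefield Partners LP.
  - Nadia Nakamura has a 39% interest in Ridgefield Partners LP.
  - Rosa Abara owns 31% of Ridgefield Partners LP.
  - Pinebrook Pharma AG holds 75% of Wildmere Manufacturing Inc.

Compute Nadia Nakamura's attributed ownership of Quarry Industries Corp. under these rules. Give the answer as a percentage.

2.8782%

Chain via Ridgefield Partners LP → Pinebrook Pharma AG → Wildmere Manufacturing Inc. (R2): 39% × 12% × 75% × 82% = 2.8782% of Quarry Industries Corp.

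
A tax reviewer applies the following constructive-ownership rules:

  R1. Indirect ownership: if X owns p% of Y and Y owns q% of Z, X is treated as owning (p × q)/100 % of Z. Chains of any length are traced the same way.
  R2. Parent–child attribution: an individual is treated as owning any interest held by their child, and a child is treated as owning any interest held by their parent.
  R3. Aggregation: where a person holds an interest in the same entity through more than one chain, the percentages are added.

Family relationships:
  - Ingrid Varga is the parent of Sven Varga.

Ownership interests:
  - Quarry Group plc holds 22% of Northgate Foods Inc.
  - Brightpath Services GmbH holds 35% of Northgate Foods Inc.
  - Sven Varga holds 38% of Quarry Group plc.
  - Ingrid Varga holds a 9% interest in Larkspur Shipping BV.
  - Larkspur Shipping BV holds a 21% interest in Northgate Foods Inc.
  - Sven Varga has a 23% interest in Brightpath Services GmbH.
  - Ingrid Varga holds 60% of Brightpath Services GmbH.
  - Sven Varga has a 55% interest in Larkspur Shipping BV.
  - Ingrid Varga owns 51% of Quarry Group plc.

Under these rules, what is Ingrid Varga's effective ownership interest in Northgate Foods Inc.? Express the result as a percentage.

By parent–child attribution (R2), Ingrid Varga is treated as also owning Sven Varga's interest in Brightpath Services GmbH, giving 60% + 23% = 83%.
By parent–child attribution (R2), Ingrid Varga is treated as also owning Sven Varga's interest in Quarry Group plc, giving 51% + 38% = 89%.
By parent–child attribution (R2), Ingrid Varga is treated as also owning Sven Varga's interest in Larkspur Shipping BV, giving 9% + 55% = 64%.
Chain via Brightpath Services GmbH (R1): 83% × 35% = 29.05% of Northgate Foods Inc.
Chain via Quarry Group plc (R1): 89% × 22% = 19.58% of Northgate Foods Inc.
Chain via Larkspur Shipping BV (R1): 64% × 21% = 13.44% of Northgate Foods Inc.
Aggregating (R3): 29.05% + 19.58% + 13.44% = 62.07%.

62.07%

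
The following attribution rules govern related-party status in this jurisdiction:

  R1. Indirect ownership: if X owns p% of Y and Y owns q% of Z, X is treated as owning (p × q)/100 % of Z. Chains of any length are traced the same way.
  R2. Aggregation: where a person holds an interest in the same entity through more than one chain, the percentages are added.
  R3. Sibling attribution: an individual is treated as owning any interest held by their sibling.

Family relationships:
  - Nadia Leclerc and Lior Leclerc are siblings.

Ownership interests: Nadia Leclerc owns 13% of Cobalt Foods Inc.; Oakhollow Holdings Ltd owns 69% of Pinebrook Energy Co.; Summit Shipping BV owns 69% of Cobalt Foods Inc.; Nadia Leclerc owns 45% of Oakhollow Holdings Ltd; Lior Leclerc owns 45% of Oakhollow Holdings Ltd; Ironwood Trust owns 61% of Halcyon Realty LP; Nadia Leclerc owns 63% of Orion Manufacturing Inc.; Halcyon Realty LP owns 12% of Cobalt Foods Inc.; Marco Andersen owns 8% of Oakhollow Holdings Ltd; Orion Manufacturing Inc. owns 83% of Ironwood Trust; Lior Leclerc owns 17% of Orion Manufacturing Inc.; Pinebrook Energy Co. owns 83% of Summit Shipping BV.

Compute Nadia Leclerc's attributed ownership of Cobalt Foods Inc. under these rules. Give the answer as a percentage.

By sibling attribution (R3), Nadia Leclerc is treated as also owning Lior Leclerc's interest in Orion Manufacturing Inc, giving 63% + 17% = 80%.
By sibling attribution (R3), Nadia Leclerc is treated as also owning Lior Leclerc's interest in Oakhollow Holdings Ltd, giving 45% + 45% = 90%.
Chain via Orion Manufacturing Inc. → Ironwood Trust → Halcyon Realty LP (R1): 80% × 83% × 61% × 12% = 4.86048% of Cobalt Foods Inc.
Chain via Oakhollow Holdings Ltd → Pinebrook Energy Co. → Summit Shipping BV (R1): 90% × 69% × 83% × 69% = 35.56467% of Cobalt Foods Inc.
Direct interest in Cobalt Foods Inc: 13%.
Aggregating (R2): 4.86048% + 35.56467% + 13% = 53.42515%.

53.42515%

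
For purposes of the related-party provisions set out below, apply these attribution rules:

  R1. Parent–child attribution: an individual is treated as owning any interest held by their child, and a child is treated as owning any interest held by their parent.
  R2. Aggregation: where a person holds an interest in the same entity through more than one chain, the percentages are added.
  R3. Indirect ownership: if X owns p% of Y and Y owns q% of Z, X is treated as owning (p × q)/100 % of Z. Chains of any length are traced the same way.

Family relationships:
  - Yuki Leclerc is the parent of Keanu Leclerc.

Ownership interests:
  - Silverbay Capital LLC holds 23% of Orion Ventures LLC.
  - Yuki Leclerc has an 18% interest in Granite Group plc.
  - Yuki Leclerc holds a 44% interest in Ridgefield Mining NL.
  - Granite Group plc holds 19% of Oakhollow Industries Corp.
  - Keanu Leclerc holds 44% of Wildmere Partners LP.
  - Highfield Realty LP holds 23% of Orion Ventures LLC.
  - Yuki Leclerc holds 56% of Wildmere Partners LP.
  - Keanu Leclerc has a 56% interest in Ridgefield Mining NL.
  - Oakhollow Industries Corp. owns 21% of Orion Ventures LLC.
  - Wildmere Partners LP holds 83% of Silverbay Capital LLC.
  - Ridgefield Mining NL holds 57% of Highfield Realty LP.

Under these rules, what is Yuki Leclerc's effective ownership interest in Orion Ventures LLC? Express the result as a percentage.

By parent–child attribution (R1), Yuki Leclerc is treated as also owning Keanu Leclerc's interest in Ridgefield Mining NL, giving 44% + 56% = 100%.
By parent–child attribution (R1), Yuki Leclerc is treated as also owning Keanu Leclerc's interest in Wildmere Partners LP, giving 56% + 44% = 100%.
Chain via Ridgefield Mining NL → Highfield Realty LP (R3): 100% × 57% × 23% = 13.11% of Orion Ventures LLC.
Chain via Granite Group plc → Oakhollow Industries Corp. (R3): 18% × 19% × 21% = 0.7182% of Orion Ventures LLC.
Chain via Wildmere Partners LP → Silverbay Capital LLC (R3): 100% × 83% × 23% = 19.09% of Orion Ventures LLC.
Aggregating (R2): 13.11% + 0.7182% + 19.09% = 32.9182%.

32.9182%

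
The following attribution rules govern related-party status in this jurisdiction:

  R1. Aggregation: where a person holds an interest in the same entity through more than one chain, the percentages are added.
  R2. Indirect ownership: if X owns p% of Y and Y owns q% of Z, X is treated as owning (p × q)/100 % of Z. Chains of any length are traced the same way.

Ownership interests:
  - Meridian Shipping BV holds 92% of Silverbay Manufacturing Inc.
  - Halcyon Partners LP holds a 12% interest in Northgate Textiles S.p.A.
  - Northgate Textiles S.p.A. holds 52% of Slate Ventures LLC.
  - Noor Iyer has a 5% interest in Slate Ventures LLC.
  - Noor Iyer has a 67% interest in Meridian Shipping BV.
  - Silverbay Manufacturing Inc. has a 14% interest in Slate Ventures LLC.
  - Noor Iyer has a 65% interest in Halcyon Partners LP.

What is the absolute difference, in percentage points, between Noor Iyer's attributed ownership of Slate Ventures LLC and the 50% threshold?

32.3144

Chain via Halcyon Partners LP → Northgate Textiles S.p.A. (R2): 65% × 12% × 52% = 4.056% of Slate Ventures LLC.
Chain via Meridian Shipping BV → Silverbay Manufacturing Inc. (R2): 67% × 92% × 14% = 8.6296% of Slate Ventures LLC.
Direct interest in Slate Ventures LLC: 5%.
Aggregating (R1): 4.056% + 8.6296% + 5% = 17.6856%.
17.6856% falls short of the 50% threshold by 32.3144 percentage points.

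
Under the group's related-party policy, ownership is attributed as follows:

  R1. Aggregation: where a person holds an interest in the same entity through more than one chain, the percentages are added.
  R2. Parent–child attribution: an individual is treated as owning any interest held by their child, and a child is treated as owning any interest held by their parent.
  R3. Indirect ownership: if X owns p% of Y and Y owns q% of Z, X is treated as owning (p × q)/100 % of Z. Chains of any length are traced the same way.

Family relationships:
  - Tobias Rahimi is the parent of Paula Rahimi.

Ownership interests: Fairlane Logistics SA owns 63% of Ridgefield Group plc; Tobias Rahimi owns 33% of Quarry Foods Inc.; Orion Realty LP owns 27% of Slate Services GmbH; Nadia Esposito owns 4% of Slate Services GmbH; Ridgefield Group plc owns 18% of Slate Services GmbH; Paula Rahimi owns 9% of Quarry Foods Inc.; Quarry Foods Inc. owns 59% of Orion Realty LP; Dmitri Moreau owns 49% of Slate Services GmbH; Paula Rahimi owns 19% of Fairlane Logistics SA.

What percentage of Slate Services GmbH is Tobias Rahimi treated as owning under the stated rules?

8.8452%

By parent–child attribution (R2), Tobias Rahimi is treated as also owning Paula Rahimi's interest in Quarry Foods Inc, giving 33% + 9% = 42%.
By parent–child attribution (R2), Tobias Rahimi is treated as owning Paula Rahimi's 19% interest in Fairlane Logistics SA.
Chain via Quarry Foods Inc. → Orion Realty LP (R3): 42% × 59% × 27% = 6.6906% of Slate Services GmbH.
Chain via Fairlane Logistics SA → Ridgefield Group plc (R3): 19% × 63% × 18% = 2.1546% of Slate Services GmbH.
Aggregating (R1): 6.6906% + 2.1546% = 8.8452%.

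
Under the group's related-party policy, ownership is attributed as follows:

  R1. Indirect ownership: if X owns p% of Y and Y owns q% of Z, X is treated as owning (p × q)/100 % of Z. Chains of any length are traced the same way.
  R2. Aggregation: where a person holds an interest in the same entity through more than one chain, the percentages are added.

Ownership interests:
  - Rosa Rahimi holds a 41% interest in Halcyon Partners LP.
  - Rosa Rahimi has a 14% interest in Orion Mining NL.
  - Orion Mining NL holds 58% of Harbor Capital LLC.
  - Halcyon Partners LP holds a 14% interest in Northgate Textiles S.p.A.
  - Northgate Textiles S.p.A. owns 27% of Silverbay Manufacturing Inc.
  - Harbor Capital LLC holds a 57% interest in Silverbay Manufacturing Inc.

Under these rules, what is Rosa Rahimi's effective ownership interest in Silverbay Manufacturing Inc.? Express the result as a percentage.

6.1782%

Chain via Orion Mining NL → Harbor Capital LLC (R1): 14% × 58% × 57% = 4.6284% of Silverbay Manufacturing Inc.
Chain via Halcyon Partners LP → Northgate Textiles S.p.A. (R1): 41% × 14% × 27% = 1.5498% of Silverbay Manufacturing Inc.
Aggregating (R2): 4.6284% + 1.5498% = 6.1782%.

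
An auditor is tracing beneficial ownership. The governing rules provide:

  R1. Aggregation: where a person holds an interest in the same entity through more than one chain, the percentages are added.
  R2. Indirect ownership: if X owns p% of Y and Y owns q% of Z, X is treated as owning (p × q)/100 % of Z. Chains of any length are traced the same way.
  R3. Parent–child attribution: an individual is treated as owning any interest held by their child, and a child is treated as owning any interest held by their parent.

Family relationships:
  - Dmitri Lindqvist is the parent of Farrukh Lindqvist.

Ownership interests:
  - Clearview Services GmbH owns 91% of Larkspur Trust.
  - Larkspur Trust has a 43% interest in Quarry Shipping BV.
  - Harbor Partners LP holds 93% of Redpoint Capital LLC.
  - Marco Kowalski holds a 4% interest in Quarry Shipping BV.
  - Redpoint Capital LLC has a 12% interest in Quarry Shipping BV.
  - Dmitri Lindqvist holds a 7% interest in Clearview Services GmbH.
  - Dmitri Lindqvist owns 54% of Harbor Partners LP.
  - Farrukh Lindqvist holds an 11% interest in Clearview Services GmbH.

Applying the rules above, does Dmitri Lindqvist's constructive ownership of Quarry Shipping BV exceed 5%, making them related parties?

Yes

By parent–child attribution (R3), Dmitri Lindqvist is treated as also owning Farrukh Lindqvist's interest in Clearview Services GmbH, giving 7% + 11% = 18%.
Chain via Clearview Services GmbH → Larkspur Trust (R2): 18% × 91% × 43% = 7.0434% of Quarry Shipping BV.
Chain via Harbor Partners LP → Redpoint Capital LLC (R2): 54% × 93% × 12% = 6.0264% of Quarry Shipping BV.
Aggregating (R1): 7.0434% + 6.0264% = 13.0698%.
13.0698% exceeds the 5% threshold, so Dmitri is a related party to Quarry Shipping BV.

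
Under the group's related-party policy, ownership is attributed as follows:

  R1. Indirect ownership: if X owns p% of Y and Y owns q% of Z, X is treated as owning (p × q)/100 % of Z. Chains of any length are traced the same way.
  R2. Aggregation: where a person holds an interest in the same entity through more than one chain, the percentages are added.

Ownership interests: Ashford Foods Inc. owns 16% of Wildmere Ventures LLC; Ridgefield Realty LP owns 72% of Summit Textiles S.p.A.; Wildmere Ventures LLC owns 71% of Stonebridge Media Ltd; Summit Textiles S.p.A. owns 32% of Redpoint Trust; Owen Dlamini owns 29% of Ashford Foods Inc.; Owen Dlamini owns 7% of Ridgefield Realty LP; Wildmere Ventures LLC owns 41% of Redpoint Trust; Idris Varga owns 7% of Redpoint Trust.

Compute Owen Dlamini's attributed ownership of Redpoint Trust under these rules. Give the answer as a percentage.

3.5152%

Chain via Ashford Foods Inc. → Wildmere Ventures LLC (R1): 29% × 16% × 41% = 1.9024% of Redpoint Trust.
Chain via Ridgefield Realty LP → Summit Textiles S.p.A. (R1): 7% × 72% × 32% = 1.6128% of Redpoint Trust.
Aggregating (R2): 1.9024% + 1.6128% = 3.5152%.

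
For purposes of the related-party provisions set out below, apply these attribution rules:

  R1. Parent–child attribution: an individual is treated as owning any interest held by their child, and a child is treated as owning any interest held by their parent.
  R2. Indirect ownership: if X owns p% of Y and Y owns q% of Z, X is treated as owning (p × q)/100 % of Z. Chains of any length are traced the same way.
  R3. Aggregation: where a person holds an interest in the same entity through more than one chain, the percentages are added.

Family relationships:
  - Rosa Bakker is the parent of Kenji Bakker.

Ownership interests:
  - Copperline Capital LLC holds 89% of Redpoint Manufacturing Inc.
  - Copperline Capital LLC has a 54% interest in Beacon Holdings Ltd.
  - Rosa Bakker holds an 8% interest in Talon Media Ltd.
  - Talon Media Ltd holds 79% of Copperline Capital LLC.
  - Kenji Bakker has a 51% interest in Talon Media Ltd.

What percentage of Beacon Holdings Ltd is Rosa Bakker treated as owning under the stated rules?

By parent–child attribution (R1), Rosa Bakker is treated as also owning Kenji Bakker's interest in Talon Media Ltd, giving 8% + 51% = 59%.
Chain via Talon Media Ltd → Copperline Capital LLC (R2): 59% × 79% × 54% = 25.1694% of Beacon Holdings Ltd.

25.1694%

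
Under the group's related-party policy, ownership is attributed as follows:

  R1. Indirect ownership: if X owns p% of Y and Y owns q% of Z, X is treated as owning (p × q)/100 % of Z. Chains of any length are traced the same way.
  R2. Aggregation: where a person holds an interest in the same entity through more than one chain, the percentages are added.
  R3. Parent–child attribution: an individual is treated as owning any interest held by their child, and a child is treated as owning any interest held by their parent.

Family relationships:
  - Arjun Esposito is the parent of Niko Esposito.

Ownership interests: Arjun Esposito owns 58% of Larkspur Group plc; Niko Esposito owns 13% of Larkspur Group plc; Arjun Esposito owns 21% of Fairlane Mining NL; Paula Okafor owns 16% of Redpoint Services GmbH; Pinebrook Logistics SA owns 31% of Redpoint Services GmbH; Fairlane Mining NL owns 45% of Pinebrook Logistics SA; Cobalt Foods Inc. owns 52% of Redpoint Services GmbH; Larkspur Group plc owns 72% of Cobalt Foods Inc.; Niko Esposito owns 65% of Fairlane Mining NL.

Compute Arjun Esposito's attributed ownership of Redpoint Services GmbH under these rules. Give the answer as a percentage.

By parent–child attribution (R3), Arjun Esposito is treated as also owning Niko Esposito's interest in Larkspur Group plc, giving 58% + 13% = 71%.
By parent–child attribution (R3), Arjun Esposito is treated as also owning Niko Esposito's interest in Fairlane Mining NL, giving 21% + 65% = 86%.
Chain via Larkspur Group plc → Cobalt Foods Inc. (R1): 71% × 72% × 52% = 26.5824% of Redpoint Services GmbH.
Chain via Fairlane Mining NL → Pinebrook Logistics SA (R1): 86% × 45% × 31% = 11.997% of Redpoint Services GmbH.
Aggregating (R2): 26.5824% + 11.997% = 38.5794%.

38.5794%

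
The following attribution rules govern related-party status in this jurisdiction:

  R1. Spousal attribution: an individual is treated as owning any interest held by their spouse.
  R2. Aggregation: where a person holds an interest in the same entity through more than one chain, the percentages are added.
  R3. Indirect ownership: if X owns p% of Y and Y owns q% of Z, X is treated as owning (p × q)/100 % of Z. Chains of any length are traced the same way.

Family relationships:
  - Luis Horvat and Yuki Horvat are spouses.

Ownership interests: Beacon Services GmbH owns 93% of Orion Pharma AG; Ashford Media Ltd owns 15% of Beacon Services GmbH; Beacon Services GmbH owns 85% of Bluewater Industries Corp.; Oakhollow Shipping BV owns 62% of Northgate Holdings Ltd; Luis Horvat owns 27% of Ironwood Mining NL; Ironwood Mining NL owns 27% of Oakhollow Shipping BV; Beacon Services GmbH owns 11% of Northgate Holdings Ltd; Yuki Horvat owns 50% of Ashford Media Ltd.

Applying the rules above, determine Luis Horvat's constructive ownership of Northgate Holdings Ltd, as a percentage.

By spousal attribution (R1), Luis Horvat is treated as owning Yuki Horvat's 50% interest in Ashford Media Ltd.
Chain via Ironwood Mining NL → Oakhollow Shipping BV (R3): 27% × 27% × 62% = 4.5198% of Northgate Holdings Ltd.
Chain via Ashford Media Ltd → Beacon Services GmbH (R3): 50% × 15% × 11% = 0.825% of Northgate Holdings Ltd.
Aggregating (R2): 4.5198% + 0.825% = 5.3448%.

5.3448%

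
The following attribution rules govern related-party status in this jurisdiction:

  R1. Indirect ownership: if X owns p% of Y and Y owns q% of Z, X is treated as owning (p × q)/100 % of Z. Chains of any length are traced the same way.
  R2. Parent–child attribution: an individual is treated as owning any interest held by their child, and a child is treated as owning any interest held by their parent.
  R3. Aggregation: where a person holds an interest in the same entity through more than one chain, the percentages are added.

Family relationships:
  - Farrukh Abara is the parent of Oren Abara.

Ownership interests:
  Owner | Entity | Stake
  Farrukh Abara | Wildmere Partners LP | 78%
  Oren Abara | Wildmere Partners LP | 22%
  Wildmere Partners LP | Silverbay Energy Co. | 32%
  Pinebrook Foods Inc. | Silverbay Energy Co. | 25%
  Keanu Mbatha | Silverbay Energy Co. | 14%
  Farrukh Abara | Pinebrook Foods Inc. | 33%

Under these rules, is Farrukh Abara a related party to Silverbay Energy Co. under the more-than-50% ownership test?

No

By parent–child attribution (R2), Farrukh Abara is treated as also owning Oren Abara's interest in Wildmere Partners LP, giving 78% + 22% = 100%.
Chain via Wildmere Partners LP (R1): 100% × 32% = 32% of Silverbay Energy Co.
Chain via Pinebrook Foods Inc. (R1): 33% × 25% = 8.25% of Silverbay Energy Co.
Aggregating (R3): 32% + 8.25% = 40.25%.
40.25% does not exceed the 50% threshold, so Farrukh is not a related party to Silverbay Energy Co.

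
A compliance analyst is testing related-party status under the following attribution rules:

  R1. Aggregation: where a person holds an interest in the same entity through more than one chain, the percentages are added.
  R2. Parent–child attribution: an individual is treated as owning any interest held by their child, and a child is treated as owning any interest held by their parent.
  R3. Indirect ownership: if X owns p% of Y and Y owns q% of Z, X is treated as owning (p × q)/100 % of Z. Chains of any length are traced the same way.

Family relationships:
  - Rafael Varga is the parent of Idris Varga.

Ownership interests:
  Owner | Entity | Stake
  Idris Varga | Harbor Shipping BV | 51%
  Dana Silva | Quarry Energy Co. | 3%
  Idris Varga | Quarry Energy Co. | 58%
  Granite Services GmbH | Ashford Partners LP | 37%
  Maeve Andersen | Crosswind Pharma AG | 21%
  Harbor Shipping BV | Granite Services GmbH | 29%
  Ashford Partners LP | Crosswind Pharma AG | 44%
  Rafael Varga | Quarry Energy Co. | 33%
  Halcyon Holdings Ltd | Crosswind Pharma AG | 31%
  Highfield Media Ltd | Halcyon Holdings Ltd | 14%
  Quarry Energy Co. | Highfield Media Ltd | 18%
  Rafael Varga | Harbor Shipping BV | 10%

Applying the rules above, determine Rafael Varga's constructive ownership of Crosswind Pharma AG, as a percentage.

3.590824%

By parent–child attribution (R2), Rafael Varga is treated as also owning Idris Varga's interest in Quarry Energy Co, giving 33% + 58% = 91%.
By parent–child attribution (R2), Rafael Varga is treated as also owning Idris Varga's interest in Harbor Shipping BV, giving 10% + 51% = 61%.
Chain via Quarry Energy Co. → Highfield Media Ltd → Halcyon Holdings Ltd (R3): 91% × 18% × 14% × 31% = 0.710892% of Crosswind Pharma AG.
Chain via Harbor Shipping BV → Granite Services GmbH → Ashford Partners LP (R3): 61% × 29% × 37% × 44% = 2.879932% of Crosswind Pharma AG.
Aggregating (R1): 0.710892% + 2.879932% = 3.590824%.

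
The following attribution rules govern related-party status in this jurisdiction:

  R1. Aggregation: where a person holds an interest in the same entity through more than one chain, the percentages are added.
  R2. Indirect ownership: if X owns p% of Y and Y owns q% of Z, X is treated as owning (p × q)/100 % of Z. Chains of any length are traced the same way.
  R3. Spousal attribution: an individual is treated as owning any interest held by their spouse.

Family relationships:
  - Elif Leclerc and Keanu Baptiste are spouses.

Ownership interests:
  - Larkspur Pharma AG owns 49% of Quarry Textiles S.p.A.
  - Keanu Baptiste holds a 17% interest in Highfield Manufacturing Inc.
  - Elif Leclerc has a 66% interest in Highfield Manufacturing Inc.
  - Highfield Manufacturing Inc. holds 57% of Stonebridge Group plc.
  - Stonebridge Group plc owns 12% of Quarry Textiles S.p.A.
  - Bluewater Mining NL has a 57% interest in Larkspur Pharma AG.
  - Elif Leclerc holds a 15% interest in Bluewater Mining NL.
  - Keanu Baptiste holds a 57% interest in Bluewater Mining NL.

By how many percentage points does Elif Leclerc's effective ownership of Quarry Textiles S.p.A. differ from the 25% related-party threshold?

By spousal attribution (R3), Elif Leclerc is treated as also owning Keanu Baptiste's interest in Highfield Manufacturing Inc, giving 66% + 17% = 83%.
By spousal attribution (R3), Elif Leclerc is treated as also owning Keanu Baptiste's interest in Bluewater Mining NL, giving 15% + 57% = 72%.
Chain via Highfield Manufacturing Inc. → Stonebridge Group plc (R2): 83% × 57% × 12% = 5.6772% of Quarry Textiles S.p.A.
Chain via Bluewater Mining NL → Larkspur Pharma AG (R2): 72% × 57% × 49% = 20.1096% of Quarry Textiles S.p.A.
Aggregating (R1): 5.6772% + 20.1096% = 25.7868%.
25.7868% exceeds the 25% threshold by 0.7868 percentage points.

0.7868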